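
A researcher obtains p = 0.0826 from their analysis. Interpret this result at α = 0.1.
Since p = 0.0826 < α = 0.1, reject H₀.
There is sufficient evidence to reject the null hypothesis; the result is statistically significant at the 0.1 level.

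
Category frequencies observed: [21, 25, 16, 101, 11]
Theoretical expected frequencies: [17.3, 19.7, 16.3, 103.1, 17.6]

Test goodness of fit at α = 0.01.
Chi-square goodness of fit test:
H₀: observed counts match expected distribution
H₁: observed counts differ from expected distribution
df = k - 1 = 4
χ² = Σ(O - E)²/E
   = (21 - 17.3)²/17.3 + (25 - 19.7)²/19.7 + (16 - 16.3)²/16.3 + (101 - 103.1)²/103.1 + (11 - 17.6)²/17.6
   = 0.791 + 1.426 + 0.006 + 0.043 + 2.475
   = 4.74
p-value = 0.3150

Since p-value > α = 0.01, we fail to reject H₀.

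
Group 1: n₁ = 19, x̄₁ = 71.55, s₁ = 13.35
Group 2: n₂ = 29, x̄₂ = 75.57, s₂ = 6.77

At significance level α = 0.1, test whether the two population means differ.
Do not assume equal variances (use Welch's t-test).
Welch's two-sample t-test:
H₀: μ₁ = μ₂
H₁: μ₁ ≠ μ₂
s₁²/n₁ = 13.35²/19 = 9.3801,  s₂²/n₂ = 6.77²/29 = 1.5804
SE = √(s₁²/n₁ + s₂²/n₂) = √(9.3801 + 1.5804) = 3.3107
df (Welch-Satterthwaite) = (s₁²/n₁ + s₂²/n₂)² / [(s₁²/n₁)²/(n₁-1) + (s₂²/n₂)²/(n₂-1)] ≈ 24.14
t = (x̄₁ - x̄₂) / SE = (71.55 - 75.57) / 3.3107 = -4.02 / 3.3107 = -1.214
p-value = 0.2364

Since p-value > α = 0.1, we fail to reject H₀.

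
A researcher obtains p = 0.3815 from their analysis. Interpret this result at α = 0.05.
Since p = 0.3815 > α = 0.05, fail to reject H₀.
There is insufficient evidence to reject the null hypothesis; the result is not statistically significant at the 0.05 level.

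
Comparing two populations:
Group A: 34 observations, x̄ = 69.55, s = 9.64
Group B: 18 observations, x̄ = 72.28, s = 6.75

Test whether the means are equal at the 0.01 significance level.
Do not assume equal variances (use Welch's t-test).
Welch's two-sample t-test:
H₀: μ₁ = μ₂
H₁: μ₁ ≠ μ₂
s₁²/n₁ = 9.64²/34 = 2.7332,  s₂²/n₂ = 6.75²/18 = 2.5312
SE = √(s₁²/n₁ + s₂²/n₂) = √(2.7332 + 2.5312) = 2.2944
df (Welch-Satterthwaite) = (s₁²/n₁ + s₂²/n₂)² / [(s₁²/n₁)²/(n₁-1) + (s₂²/n₂)²/(n₂-1)] ≈ 45.94
t = (x̄₁ - x̄₂) / SE = (69.55 - 72.28) / 2.2944 = -2.73 / 2.2944 = -1.190
p-value = 0.2402

Since p-value > α = 0.01, we fail to reject H₀.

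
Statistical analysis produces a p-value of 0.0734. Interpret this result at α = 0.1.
Since p = 0.0734 < α = 0.1, reject H₀.
There is sufficient evidence to reject the null hypothesis; the result is statistically significant at the 0.1 level.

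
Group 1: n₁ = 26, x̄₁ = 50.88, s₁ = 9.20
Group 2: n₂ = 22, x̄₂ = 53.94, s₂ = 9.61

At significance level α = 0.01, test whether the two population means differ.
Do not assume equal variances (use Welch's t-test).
Welch's two-sample t-test:
H₀: μ₁ = μ₂
H₁: μ₁ ≠ μ₂
s₁²/n₁ = 9.20²/26 = 3.2554,  s₂²/n₂ = 9.61²/22 = 4.1978
SE = √(s₁²/n₁ + s₂²/n₂) = √(3.2554 + 4.1978) = 2.7301
df (Welch-Satterthwaite) = (s₁²/n₁ + s₂²/n₂)² / [(s₁²/n₁)²/(n₁-1) + (s₂²/n₂)²/(n₂-1)] ≈ 43.98
t = (x̄₁ - x̄₂) / SE = (50.88 - 53.94) / 2.7301 = -3.06 / 2.7301 = -1.121
p-value = 0.2684

Since p-value > α = 0.01, we fail to reject H₀.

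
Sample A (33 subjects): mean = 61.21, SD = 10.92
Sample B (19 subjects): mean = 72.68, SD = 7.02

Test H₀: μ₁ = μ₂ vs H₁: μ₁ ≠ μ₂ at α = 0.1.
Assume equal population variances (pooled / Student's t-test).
Student's two-sample t-test (equal variances):
H₀: μ₁ = μ₂
H₁: μ₁ ≠ μ₂
df = n₁ + n₂ - 2 = 50
Pooled variance s_p² = [(n₁-1)s₁² + (n₂-1)s₂²] / (n₁ + n₂ - 2) = [(32)(10.92²) + (18)(7.02²)] / 50 = 94.0586
SE = √(s_p²(1/n₁ + 1/n₂)) = √(94.0586 × (1/33 + 1/19)) = 2.7930
t = (x̄₁ - x̄₂) / SE = (61.21 - 72.68) / 2.7930 = -11.47 / 2.7930 = -4.107
p-value = 0.0001

Since p-value < α = 0.1, we reject H₀.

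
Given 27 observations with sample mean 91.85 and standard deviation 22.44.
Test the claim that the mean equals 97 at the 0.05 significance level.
One-sample t-test:
H₀: μ = 97
H₁: μ ≠ 97
df = n - 1 = 26
t = (x̄ - μ₀) / (s/√n) = (91.85 - 97) / (22.44/√27) = -1.193
p-value = 0.2438

Since p-value > α = 0.05, we fail to reject H₀.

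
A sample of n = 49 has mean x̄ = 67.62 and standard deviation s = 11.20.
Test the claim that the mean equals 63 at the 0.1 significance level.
One-sample t-test:
H₀: μ = 63
H₁: μ ≠ 63
df = n - 1 = 48
t = (x̄ - μ₀) / (s/√n) = (67.62 - 63) / (11.20/√49) = 2.888
p-value = 0.0058

Since p-value < α = 0.1, we reject H₀.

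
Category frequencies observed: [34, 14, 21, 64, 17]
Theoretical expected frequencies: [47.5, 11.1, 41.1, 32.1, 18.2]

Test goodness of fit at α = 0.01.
Chi-square goodness of fit test:
H₀: observed counts match expected distribution
H₁: observed counts differ from expected distribution
df = k - 1 = 4
χ² = Σ(O - E)²/E
   = (34 - 47.5)²/47.5 + (14 - 11.1)²/11.1 + (21 - 41.1)²/41.1 + (64 - 32.1)²/32.1 + (17 - 18.2)²/18.2
   = 3.837 + 0.758 + 9.830 + 31.701 + 0.079
   = 46.20
p-value < 0.0001

Since p-value < α = 0.01, we reject H₀.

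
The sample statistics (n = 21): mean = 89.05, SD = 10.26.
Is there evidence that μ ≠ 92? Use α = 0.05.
One-sample t-test:
H₀: μ = 92
H₁: μ ≠ 92
df = n - 1 = 20
t = (x̄ - μ₀) / (s/√n) = (89.05 - 92) / (10.26/√21) = -1.318
p-value = 0.2025

Since p-value > α = 0.05, we fail to reject H₀.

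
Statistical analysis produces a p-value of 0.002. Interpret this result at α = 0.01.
Since p = 0.002 < α = 0.01, reject H₀.
There is sufficient evidence to reject the null hypothesis; the result is statistically significant at the 0.01 level.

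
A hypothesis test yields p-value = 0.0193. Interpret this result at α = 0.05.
Since p = 0.0193 < α = 0.05, reject H₀.
There is sufficient evidence to reject the null hypothesis; the result is statistically significant at the 0.05 level.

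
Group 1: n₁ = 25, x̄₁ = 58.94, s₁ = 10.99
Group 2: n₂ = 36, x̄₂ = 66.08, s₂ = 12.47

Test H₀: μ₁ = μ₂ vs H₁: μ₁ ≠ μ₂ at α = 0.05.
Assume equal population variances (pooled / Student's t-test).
Student's two-sample t-test (equal variances):
H₀: μ₁ = μ₂
H₁: μ₁ ≠ μ₂
df = n₁ + n₂ - 2 = 59
Pooled variance s_p² = [(n₁-1)s₁² + (n₂-1)s₂²] / (n₁ + n₂ - 2) = [(24)(10.99²) + (35)(12.47²)] / 59 = 141.3772
SE = √(s_p²(1/n₁ + 1/n₂)) = √(141.3772 × (1/25 + 1/36)) = 3.0955
t = (x̄₁ - x̄₂) / SE = (58.94 - 66.08) / 3.0955 = -7.14 / 3.0955 = -2.307
p-value = 0.0246

Since p-value < α = 0.05, we reject H₀.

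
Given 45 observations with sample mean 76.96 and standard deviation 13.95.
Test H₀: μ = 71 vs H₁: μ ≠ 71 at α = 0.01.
One-sample t-test:
H₀: μ = 71
H₁: μ ≠ 71
df = n - 1 = 44
t = (x̄ - μ₀) / (s/√n) = (76.96 - 71) / (13.95/√45) = 2.866
p-value = 0.0064

Since p-value < α = 0.01, we reject H₀.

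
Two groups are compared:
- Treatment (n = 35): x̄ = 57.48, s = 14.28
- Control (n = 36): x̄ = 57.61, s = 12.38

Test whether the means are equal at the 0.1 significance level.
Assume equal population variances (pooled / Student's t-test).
Student's two-sample t-test (equal variances):
H₀: μ₁ = μ₂
H₁: μ₁ ≠ μ₂
df = n₁ + n₂ - 2 = 69
Pooled variance s_p² = [(n₁-1)s₁² + (n₂-1)s₂²] / (n₁ + n₂ - 2) = [(34)(14.28²) + (35)(12.38²)] / 69 = 178.2243
SE = √(s_p²(1/n₁ + 1/n₂)) = √(178.2243 × (1/35 + 1/36)) = 3.1690
t = (x̄₁ - x̄₂) / SE = (57.48 - 57.61) / 3.1690 = -0.13 / 3.1690 = -0.041
p-value = 0.9674

Since p-value > α = 0.1, we fail to reject H₀.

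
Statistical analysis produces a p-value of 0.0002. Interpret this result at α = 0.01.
Since p = 0.0002 < α = 0.01, reject H₀.
There is sufficient evidence to reject the null hypothesis; the result is statistically significant at the 0.01 level.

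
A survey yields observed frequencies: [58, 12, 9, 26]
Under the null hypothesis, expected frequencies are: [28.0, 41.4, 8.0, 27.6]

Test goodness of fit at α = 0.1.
Chi-square goodness of fit test:
H₀: observed counts match expected distribution
H₁: observed counts differ from expected distribution
df = k - 1 = 3
χ² = Σ(O - E)²/E
   = (58 - 28.0)²/28.0 + (12 - 41.4)²/41.4 + (9 - 8.0)²/8.0 + (26 - 27.6)²/27.6
   = 32.143 + 20.878 + 0.125 + 0.093
   = 53.24
p-value < 0.0001

Since p-value < α = 0.1, we reject H₀.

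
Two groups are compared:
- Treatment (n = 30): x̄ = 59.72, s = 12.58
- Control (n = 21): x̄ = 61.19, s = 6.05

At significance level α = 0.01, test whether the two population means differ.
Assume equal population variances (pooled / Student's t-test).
Student's two-sample t-test (equal variances):
H₀: μ₁ = μ₂
H₁: μ₁ ≠ μ₂
df = n₁ + n₂ - 2 = 49
Pooled variance s_p² = [(n₁-1)s₁² + (n₂-1)s₂²] / (n₁ + n₂ - 2) = [(29)(12.58²) + (20)(6.05²)] / 49 = 108.6017
SE = √(s_p²(1/n₁ + 1/n₂)) = √(108.6017 × (1/30 + 1/21)) = 2.9651
t = (x̄₁ - x̄₂) / SE = (59.72 - 61.19) / 2.9651 = -1.47 / 2.9651 = -0.496
p-value = 0.6223

Since p-value > α = 0.01, we fail to reject H₀.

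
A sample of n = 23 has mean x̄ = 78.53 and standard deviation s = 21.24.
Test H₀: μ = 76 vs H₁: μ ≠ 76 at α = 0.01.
One-sample t-test:
H₀: μ = 76
H₁: μ ≠ 76
df = n - 1 = 22
t = (x̄ - μ₀) / (s/√n) = (78.53 - 76) / (21.24/√23) = 0.571
p-value = 0.5736

Since p-value > α = 0.01, we fail to reject H₀.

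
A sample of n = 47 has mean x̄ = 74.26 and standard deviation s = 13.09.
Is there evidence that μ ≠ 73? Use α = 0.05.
One-sample t-test:
H₀: μ = 73
H₁: μ ≠ 73
df = n - 1 = 46
t = (x̄ - μ₀) / (s/√n) = (74.26 - 73) / (13.09/√47) = 0.660
p-value = 0.5126

Since p-value > α = 0.05, we fail to reject H₀.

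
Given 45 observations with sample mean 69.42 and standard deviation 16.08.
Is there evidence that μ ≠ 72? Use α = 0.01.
One-sample t-test:
H₀: μ = 72
H₁: μ ≠ 72
df = n - 1 = 44
t = (x̄ - μ₀) / (s/√n) = (69.42 - 72) / (16.08/√45) = -1.076
p-value = 0.2877

Since p-value > α = 0.01, we fail to reject H₀.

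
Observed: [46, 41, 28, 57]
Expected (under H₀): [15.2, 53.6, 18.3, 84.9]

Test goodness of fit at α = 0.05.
Chi-square goodness of fit test:
H₀: observed counts match expected distribution
H₁: observed counts differ from expected distribution
df = k - 1 = 3
χ² = Σ(O - E)²/E
   = (46 - 15.2)²/15.2 + (41 - 53.6)²/53.6 + (28 - 18.3)²/18.3 + (57 - 84.9)²/84.9
   = 62.411 + 2.962 + 5.142 + 9.169
   = 79.68
p-value < 0.0001

Since p-value < α = 0.05, we reject H₀.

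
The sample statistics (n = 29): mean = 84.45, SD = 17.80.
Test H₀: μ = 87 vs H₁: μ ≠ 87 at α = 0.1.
One-sample t-test:
H₀: μ = 87
H₁: μ ≠ 87
df = n - 1 = 28
t = (x̄ - μ₀) / (s/√n) = (84.45 - 87) / (17.80/√29) = -0.771
p-value = 0.4469

Since p-value > α = 0.1, we fail to reject H₀.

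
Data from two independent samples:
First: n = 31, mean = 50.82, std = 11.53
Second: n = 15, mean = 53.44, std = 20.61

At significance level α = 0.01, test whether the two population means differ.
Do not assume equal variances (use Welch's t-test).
Welch's two-sample t-test:
H₀: μ₁ = μ₂
H₁: μ₁ ≠ μ₂
s₁²/n₁ = 11.53²/31 = 4.2884,  s₂²/n₂ = 20.61²/15 = 28.3181
SE = √(s₁²/n₁ + s₂²/n₂) = √(4.2884 + 28.3181) = 5.7102
df (Welch-Satterthwaite) = (s₁²/n₁ + s₂²/n₂)² / [(s₁²/n₁)²/(n₁-1) + (s₂²/n₂)²/(n₂-1)] ≈ 18.36
t = (x̄₁ - x̄₂) / SE = (50.82 - 53.44) / 5.7102 = -2.62 / 5.7102 = -0.459
p-value = 0.6517

Since p-value > α = 0.01, we fail to reject H₀.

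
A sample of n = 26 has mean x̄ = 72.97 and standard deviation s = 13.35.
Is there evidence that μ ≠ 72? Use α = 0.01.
One-sample t-test:
H₀: μ = 72
H₁: μ ≠ 72
df = n - 1 = 25
t = (x̄ - μ₀) / (s/√n) = (72.97 - 72) / (13.35/√26) = 0.370
p-value = 0.7141

Since p-value > α = 0.01, we fail to reject H₀.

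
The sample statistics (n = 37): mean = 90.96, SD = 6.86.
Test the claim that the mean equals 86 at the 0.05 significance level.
One-sample t-test:
H₀: μ = 86
H₁: μ ≠ 86
df = n - 1 = 36
t = (x̄ - μ₀) / (s/√n) = (90.96 - 86) / (6.86/√37) = 4.398
p-value = 0.0001

Since p-value < α = 0.05, we reject H₀.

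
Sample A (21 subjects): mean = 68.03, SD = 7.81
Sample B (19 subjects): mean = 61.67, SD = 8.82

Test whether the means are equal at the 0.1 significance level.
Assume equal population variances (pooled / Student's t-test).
Student's two-sample t-test (equal variances):
H₀: μ₁ = μ₂
H₁: μ₁ ≠ μ₂
df = n₁ + n₂ - 2 = 38
Pooled variance s_p² = [(n₁-1)s₁² + (n₂-1)s₂²] / (n₁ + n₂ - 2) = [(20)(7.81²) + (18)(8.82²)] / 38 = 68.9522
SE = √(s_p²(1/n₁ + 1/n₂)) = √(68.9522 × (1/21 + 1/19)) = 2.6292
t = (x̄₁ - x̄₂) / SE = (68.03 - 61.67) / 2.6292 = 6.36 / 2.6292 = 2.419
p-value = 0.0205

Since p-value < α = 0.1, we reject H₀.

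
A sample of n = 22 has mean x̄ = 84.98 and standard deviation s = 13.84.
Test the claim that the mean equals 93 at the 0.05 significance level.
One-sample t-test:
H₀: μ = 93
H₁: μ ≠ 93
df = n - 1 = 21
t = (x̄ - μ₀) / (s/√n) = (84.98 - 93) / (13.84/√22) = -2.718
p-value = 0.0129

Since p-value < α = 0.05, we reject H₀.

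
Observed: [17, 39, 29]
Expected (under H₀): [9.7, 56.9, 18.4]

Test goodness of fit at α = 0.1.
Chi-square goodness of fit test:
H₀: observed counts match expected distribution
H₁: observed counts differ from expected distribution
df = k - 1 = 2
χ² = Σ(O - E)²/E
   = (17 - 9.7)²/9.7 + (39 - 56.9)²/56.9 + (29 - 18.4)²/18.4
   = 5.494 + 5.631 + 6.107
   = 17.23
p-value = 0.0002

Since p-value < α = 0.1, we reject H₀.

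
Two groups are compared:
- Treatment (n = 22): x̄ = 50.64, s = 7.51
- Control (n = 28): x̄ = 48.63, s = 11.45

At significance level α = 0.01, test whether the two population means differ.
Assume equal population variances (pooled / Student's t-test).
Student's two-sample t-test (equal variances):
H₀: μ₁ = μ₂
H₁: μ₁ ≠ μ₂
df = n₁ + n₂ - 2 = 48
Pooled variance s_p² = [(n₁-1)s₁² + (n₂-1)s₂²] / (n₁ + n₂ - 2) = [(21)(7.51²) + (27)(11.45²)] / 48 = 98.4202
SE = √(s_p²(1/n₁ + 1/n₂)) = √(98.4202 × (1/22 + 1/28)) = 2.8264
t = (x̄₁ - x̄₂) / SE = (50.64 - 48.63) / 2.8264 = 2.01 / 2.8264 = 0.711
p-value = 0.4804

Since p-value > α = 0.01, we fail to reject H₀.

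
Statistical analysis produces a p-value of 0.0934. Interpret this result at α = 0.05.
Since p = 0.0934 > α = 0.05, fail to reject H₀.
There is insufficient evidence to reject the null hypothesis; the result is not statistically significant at the 0.05 level.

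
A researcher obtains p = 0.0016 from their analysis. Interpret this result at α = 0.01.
Since p = 0.0016 < α = 0.01, reject H₀.
There is sufficient evidence to reject the null hypothesis; the result is statistically significant at the 0.01 level.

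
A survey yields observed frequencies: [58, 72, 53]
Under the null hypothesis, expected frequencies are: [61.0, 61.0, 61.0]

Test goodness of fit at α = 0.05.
Chi-square goodness of fit test:
H₀: observed counts match expected distribution
H₁: observed counts differ from expected distribution
df = k - 1 = 2
χ² = Σ(O - E)²/E
   = (58 - 61.0)²/61.0 + (72 - 61.0)²/61.0 + (53 - 61.0)²/61.0
   = 0.148 + 1.984 + 1.049
   = 3.18
p-value = 0.2039

Since p-value > α = 0.05, we fail to reject H₀.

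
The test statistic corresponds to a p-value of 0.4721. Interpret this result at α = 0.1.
Since p = 0.4721 > α = 0.1, fail to reject H₀.
There is insufficient evidence to reject the null hypothesis; the result is not statistically significant at the 0.1 level.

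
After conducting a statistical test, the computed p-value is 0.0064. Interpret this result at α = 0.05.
Since p = 0.0064 < α = 0.05, reject H₀.
There is sufficient evidence to reject the null hypothesis; the result is statistically significant at the 0.05 level.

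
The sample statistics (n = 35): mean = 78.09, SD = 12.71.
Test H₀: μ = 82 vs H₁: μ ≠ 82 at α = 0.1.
One-sample t-test:
H₀: μ = 82
H₁: μ ≠ 82
df = n - 1 = 34
t = (x̄ - μ₀) / (s/√n) = (78.09 - 82) / (12.71/√35) = -1.820
p-value = 0.0776

Since p-value < α = 0.1, we reject H₀.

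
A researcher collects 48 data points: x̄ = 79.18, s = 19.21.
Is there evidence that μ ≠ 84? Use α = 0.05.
One-sample t-test:
H₀: μ = 84
H₁: μ ≠ 84
df = n - 1 = 47
t = (x̄ - μ₀) / (s/√n) = (79.18 - 84) / (19.21/√48) = -1.738
p-value = 0.0887

Since p-value > α = 0.05, we fail to reject H₀.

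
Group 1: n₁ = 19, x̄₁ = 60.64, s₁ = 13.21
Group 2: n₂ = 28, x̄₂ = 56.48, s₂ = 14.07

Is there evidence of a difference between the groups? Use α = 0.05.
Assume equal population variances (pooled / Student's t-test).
Student's two-sample t-test (equal variances):
H₀: μ₁ = μ₂
H₁: μ₁ ≠ μ₂
df = n₁ + n₂ - 2 = 45
Pooled variance s_p² = [(n₁-1)s₁² + (n₂-1)s₂²] / (n₁ + n₂ - 2) = [(18)(13.21²) + (27)(14.07²)] / 45 = 188.5806
SE = √(s_p²(1/n₁ + 1/n₂)) = √(188.5806 × (1/19 + 1/28)) = 4.0817
t = (x̄₁ - x̄₂) / SE = (60.64 - 56.48) / 4.0817 = 4.16 / 4.0817 = 1.019
p-value = 0.3136

Since p-value > α = 0.05, we fail to reject H₀.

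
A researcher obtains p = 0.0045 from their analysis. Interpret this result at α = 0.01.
Since p = 0.0045 < α = 0.01, reject H₀.
There is sufficient evidence to reject the null hypothesis; the result is statistically significant at the 0.01 level.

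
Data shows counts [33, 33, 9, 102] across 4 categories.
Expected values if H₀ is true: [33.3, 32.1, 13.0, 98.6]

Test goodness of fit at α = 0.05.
Chi-square goodness of fit test:
H₀: observed counts match expected distribution
H₁: observed counts differ from expected distribution
df = k - 1 = 3
χ² = Σ(O - E)²/E
   = (33 - 33.3)²/33.3 + (33 - 32.1)²/32.1 + (9 - 13.0)²/13.0 + (102 - 98.6)²/98.6
   = 0.003 + 0.025 + 1.231 + 0.117
   = 1.38
p-value = 0.7112

Since p-value > α = 0.05, we fail to reject H₀.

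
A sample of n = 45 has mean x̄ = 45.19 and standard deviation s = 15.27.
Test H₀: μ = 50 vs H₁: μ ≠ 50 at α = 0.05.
One-sample t-test:
H₀: μ = 50
H₁: μ ≠ 50
df = n - 1 = 44
t = (x̄ - μ₀) / (s/√n) = (45.19 - 50) / (15.27/√45) = -2.113
p-value = 0.0403

Since p-value < α = 0.05, we reject H₀.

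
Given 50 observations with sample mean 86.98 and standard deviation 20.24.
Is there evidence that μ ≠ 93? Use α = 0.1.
One-sample t-test:
H₀: μ = 93
H₁: μ ≠ 93
df = n - 1 = 49
t = (x̄ - μ₀) / (s/√n) = (86.98 - 93) / (20.24/√50) = -2.103
p-value = 0.0406

Since p-value < α = 0.1, we reject H₀.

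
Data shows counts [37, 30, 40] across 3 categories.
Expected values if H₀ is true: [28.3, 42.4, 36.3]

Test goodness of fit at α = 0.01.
Chi-square goodness of fit test:
H₀: observed counts match expected distribution
H₁: observed counts differ from expected distribution
df = k - 1 = 2
χ² = Σ(O - E)²/E
   = (37 - 28.3)²/28.3 + (30 - 42.4)²/42.4 + (40 - 36.3)²/36.3
   = 2.675 + 3.626 + 0.377
   = 6.68
p-value = 0.0355

Since p-value > α = 0.01, we fail to reject H₀.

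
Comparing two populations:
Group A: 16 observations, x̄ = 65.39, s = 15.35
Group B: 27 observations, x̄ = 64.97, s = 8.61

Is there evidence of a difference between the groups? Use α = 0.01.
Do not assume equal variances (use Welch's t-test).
Welch's two-sample t-test:
H₀: μ₁ = μ₂
H₁: μ₁ ≠ μ₂
s₁²/n₁ = 15.35²/16 = 14.7264,  s₂²/n₂ = 8.61²/27 = 2.7456
SE = √(s₁²/n₁ + s₂²/n₂) = √(14.7264 + 2.7456) = 4.1800
df (Welch-Satterthwaite) = (s₁²/n₁ + s₂²/n₂)² / [(s₁²/n₁)²/(n₁-1) + (s₂²/n₂)²/(n₂-1)] ≈ 20.70
t = (x̄₁ - x̄₂) / SE = (65.39 - 64.97) / 4.1800 = 0.42 / 4.1800 = 0.100
p-value = 0.9209

Since p-value > α = 0.01, we fail to reject H₀.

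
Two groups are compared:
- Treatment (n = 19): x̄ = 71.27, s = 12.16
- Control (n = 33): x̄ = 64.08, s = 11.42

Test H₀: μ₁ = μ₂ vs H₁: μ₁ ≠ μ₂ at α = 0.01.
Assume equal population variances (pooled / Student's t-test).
Student's two-sample t-test (equal variances):
H₀: μ₁ = μ₂
H₁: μ₁ ≠ μ₂
df = n₁ + n₂ - 2 = 50
Pooled variance s_p² = [(n₁-1)s₁² + (n₂-1)s₂²] / (n₁ + n₂ - 2) = [(18)(12.16²) + (32)(11.42²)] / 50 = 136.6981
SE = √(s_p²(1/n₁ + 1/n₂)) = √(136.6981 × (1/19 + 1/33)) = 3.3670
t = (x̄₁ - x̄₂) / SE = (71.27 - 64.08) / 3.3670 = 7.19 / 3.3670 = 2.135
p-value = 0.0377

Since p-value > α = 0.01, we fail to reject H₀.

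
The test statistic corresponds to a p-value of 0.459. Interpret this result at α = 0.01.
Since p = 0.459 > α = 0.01, fail to reject H₀.
There is insufficient evidence to reject the null hypothesis; the result is not statistically significant at the 0.01 level.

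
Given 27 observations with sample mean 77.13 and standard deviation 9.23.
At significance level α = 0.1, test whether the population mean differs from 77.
One-sample t-test:
H₀: μ = 77
H₁: μ ≠ 77
df = n - 1 = 26
t = (x̄ - μ₀) / (s/√n) = (77.13 - 77) / (9.23/√27) = 0.073
p-value = 0.9422

Since p-value > α = 0.1, we fail to reject H₀.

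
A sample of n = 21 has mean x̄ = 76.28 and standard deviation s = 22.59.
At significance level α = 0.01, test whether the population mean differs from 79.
One-sample t-test:
H₀: μ = 79
H₁: μ ≠ 79
df = n - 1 = 20
t = (x̄ - μ₀) / (s/√n) = (76.28 - 79) / (22.59/√21) = -0.552
p-value = 0.5872

Since p-value > α = 0.01, we fail to reject H₀.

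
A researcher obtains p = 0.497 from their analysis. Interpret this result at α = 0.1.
Since p = 0.497 > α = 0.1, fail to reject H₀.
There is insufficient evidence to reject the null hypothesis; the result is not statistically significant at the 0.1 level.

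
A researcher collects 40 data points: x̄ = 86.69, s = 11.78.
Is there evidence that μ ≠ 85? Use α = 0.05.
One-sample t-test:
H₀: μ = 85
H₁: μ ≠ 85
df = n - 1 = 39
t = (x̄ - μ₀) / (s/√n) = (86.69 - 85) / (11.78/√40) = 0.907
p-value = 0.3698

Since p-value > α = 0.05, we fail to reject H₀.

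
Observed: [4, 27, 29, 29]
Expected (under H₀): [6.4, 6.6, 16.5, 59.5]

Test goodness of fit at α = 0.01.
Chi-square goodness of fit test:
H₀: observed counts match expected distribution
H₁: observed counts differ from expected distribution
df = k - 1 = 3
χ² = Σ(O - E)²/E
   = (4 - 6.4)²/6.4 + (27 - 6.6)²/6.6 + (29 - 16.5)²/16.5 + (29 - 59.5)²/59.5
   = 0.900 + 63.055 + 9.470 + 15.634
   = 89.06
p-value < 0.0001

Since p-value < α = 0.01, we reject H₀.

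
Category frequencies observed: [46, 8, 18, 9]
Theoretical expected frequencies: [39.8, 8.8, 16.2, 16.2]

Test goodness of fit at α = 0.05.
Chi-square goodness of fit test:
H₀: observed counts match expected distribution
H₁: observed counts differ from expected distribution
df = k - 1 = 3
χ² = Σ(O - E)²/E
   = (46 - 39.8)²/39.8 + (8 - 8.8)²/8.8 + (18 - 16.2)²/16.2 + (9 - 16.2)²/16.2
   = 0.966 + 0.073 + 0.200 + 3.200
   = 4.44
p-value = 0.2178

Since p-value > α = 0.05, we fail to reject H₀.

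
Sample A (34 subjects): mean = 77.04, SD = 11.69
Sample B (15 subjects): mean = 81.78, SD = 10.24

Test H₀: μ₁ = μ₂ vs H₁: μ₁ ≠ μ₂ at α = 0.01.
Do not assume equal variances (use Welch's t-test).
Welch's two-sample t-test:
H₀: μ₁ = μ₂
H₁: μ₁ ≠ μ₂
s₁²/n₁ = 11.69²/34 = 4.0193,  s₂²/n₂ = 10.24²/15 = 6.9905
SE = √(s₁²/n₁ + s₂²/n₂) = √(4.0193 + 6.9905) = 3.3181
df (Welch-Satterthwaite) = (s₁²/n₁ + s₂²/n₂)² / [(s₁²/n₁)²/(n₁-1) + (s₂²/n₂)²/(n₂-1)] ≈ 30.46
t = (x̄₁ - x̄₂) / SE = (77.04 - 81.78) / 3.3181 = -4.74 / 3.3181 = -1.429
p-value = 0.1633

Since p-value > α = 0.01, we fail to reject H₀.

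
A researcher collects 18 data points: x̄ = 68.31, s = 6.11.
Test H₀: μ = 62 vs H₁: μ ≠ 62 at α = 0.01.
One-sample t-test:
H₀: μ = 62
H₁: μ ≠ 62
df = n - 1 = 17
t = (x̄ - μ₀) / (s/√n) = (68.31 - 62) / (6.11/√18) = 4.382
p-value = 0.0004

Since p-value < α = 0.01, we reject H₀.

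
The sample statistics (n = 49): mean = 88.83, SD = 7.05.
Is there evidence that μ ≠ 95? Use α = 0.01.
One-sample t-test:
H₀: μ = 95
H₁: μ ≠ 95
df = n - 1 = 48
t = (x̄ - μ₀) / (s/√n) = (88.83 - 95) / (7.05/√49) = -6.126
p-value < 0.0001

Since p-value < α = 0.01, we reject H₀.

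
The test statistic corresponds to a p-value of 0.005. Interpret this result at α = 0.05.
Since p = 0.005 < α = 0.05, reject H₀.
There is sufficient evidence to reject the null hypothesis; the result is statistically significant at the 0.05 level.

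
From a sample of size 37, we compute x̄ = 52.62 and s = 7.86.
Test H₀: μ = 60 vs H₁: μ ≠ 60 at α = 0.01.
One-sample t-test:
H₀: μ = 60
H₁: μ ≠ 60
df = n - 1 = 36
t = (x̄ - μ₀) / (s/√n) = (52.62 - 60) / (7.86/√37) = -5.711
p-value < 0.0001

Since p-value < α = 0.01, we reject H₀.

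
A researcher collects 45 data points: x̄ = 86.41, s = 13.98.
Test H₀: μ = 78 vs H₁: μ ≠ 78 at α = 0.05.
One-sample t-test:
H₀: μ = 78
H₁: μ ≠ 78
df = n - 1 = 44
t = (x̄ - μ₀) / (s/√n) = (86.41 - 78) / (13.98/√45) = 4.035
p-value = 0.0002

Since p-value < α = 0.05, we reject H₀.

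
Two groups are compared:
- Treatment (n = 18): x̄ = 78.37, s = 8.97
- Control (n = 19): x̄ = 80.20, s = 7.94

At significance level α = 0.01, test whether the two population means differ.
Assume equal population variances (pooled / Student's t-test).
Student's two-sample t-test (equal variances):
H₀: μ₁ = μ₂
H₁: μ₁ ≠ μ₂
df = n₁ + n₂ - 2 = 35
Pooled variance s_p² = [(n₁-1)s₁² + (n₂-1)s₂²] / (n₁ + n₂ - 2) = [(17)(8.97²) + (18)(7.94²)] / 35 = 71.5034
SE = √(s_p²(1/n₁ + 1/n₂)) = √(71.5034 × (1/18 + 1/19)) = 2.7813
t = (x̄₁ - x̄₂) / SE = (78.37 - 80.20) / 2.7813 = -1.83 / 2.7813 = -0.658
p-value = 0.5149

Since p-value > α = 0.01, we fail to reject H₀.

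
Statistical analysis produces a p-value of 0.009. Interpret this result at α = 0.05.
Since p = 0.009 < α = 0.05, reject H₀.
There is sufficient evidence to reject the null hypothesis; the result is statistically significant at the 0.05 level.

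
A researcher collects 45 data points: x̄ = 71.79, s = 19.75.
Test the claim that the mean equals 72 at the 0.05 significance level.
One-sample t-test:
H₀: μ = 72
H₁: μ ≠ 72
df = n - 1 = 44
t = (x̄ - μ₀) / (s/√n) = (71.79 - 72) / (19.75/√45) = -0.071
p-value = 0.9435

Since p-value > α = 0.05, we fail to reject H₀.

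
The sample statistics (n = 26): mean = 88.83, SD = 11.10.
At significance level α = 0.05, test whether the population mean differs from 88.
One-sample t-test:
H₀: μ = 88
H₁: μ ≠ 88
df = n - 1 = 25
t = (x̄ - μ₀) / (s/√n) = (88.83 - 88) / (11.10/√26) = 0.381
p-value = 0.7062

Since p-value > α = 0.05, we fail to reject H₀.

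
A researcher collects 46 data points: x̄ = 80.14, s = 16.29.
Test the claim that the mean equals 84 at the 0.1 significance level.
One-sample t-test:
H₀: μ = 84
H₁: μ ≠ 84
df = n - 1 = 45
t = (x̄ - μ₀) / (s/√n) = (80.14 - 84) / (16.29/√46) = -1.607
p-value = 0.1150

Since p-value > α = 0.1, we fail to reject H₀.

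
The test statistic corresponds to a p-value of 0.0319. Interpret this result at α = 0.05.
Since p = 0.0319 < α = 0.05, reject H₀.
There is sufficient evidence to reject the null hypothesis; the result is statistically significant at the 0.05 level.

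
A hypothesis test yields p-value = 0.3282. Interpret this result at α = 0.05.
Since p = 0.3282 > α = 0.05, fail to reject H₀.
There is insufficient evidence to reject the null hypothesis; the result is not statistically significant at the 0.05 level.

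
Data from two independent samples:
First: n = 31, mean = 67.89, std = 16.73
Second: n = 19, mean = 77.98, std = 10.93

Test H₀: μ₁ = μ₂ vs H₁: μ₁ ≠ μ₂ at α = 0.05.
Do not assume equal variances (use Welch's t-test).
Welch's two-sample t-test:
H₀: μ₁ = μ₂
H₁: μ₁ ≠ μ₂
s₁²/n₁ = 16.73²/31 = 9.0288,  s₂²/n₂ = 10.93²/19 = 6.2876
SE = √(s₁²/n₁ + s₂²/n₂) = √(9.0288 + 6.2876) = 3.9136
df (Welch-Satterthwaite) = (s₁²/n₁ + s₂²/n₂)² / [(s₁²/n₁)²/(n₁-1) + (s₂²/n₂)²/(n₂-1)] ≈ 47.74
t = (x̄₁ - x̄₂) / SE = (67.89 - 77.98) / 3.9136 = -10.09 / 3.9136 = -2.578
p-value = 0.0131

Since p-value < α = 0.05, we reject H₀.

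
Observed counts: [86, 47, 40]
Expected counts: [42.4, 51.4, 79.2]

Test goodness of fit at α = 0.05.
Chi-square goodness of fit test:
H₀: observed counts match expected distribution
H₁: observed counts differ from expected distribution
df = k - 1 = 2
χ² = Σ(O - E)²/E
   = (86 - 42.4)²/42.4 + (47 - 51.4)²/51.4 + (40 - 79.2)²/79.2
   = 44.834 + 0.377 + 19.402
   = 64.61
p-value < 0.0001

Since p-value < α = 0.05, we reject H₀.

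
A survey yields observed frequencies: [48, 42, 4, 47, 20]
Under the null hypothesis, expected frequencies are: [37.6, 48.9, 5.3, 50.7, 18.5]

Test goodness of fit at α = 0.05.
Chi-square goodness of fit test:
H₀: observed counts match expected distribution
H₁: observed counts differ from expected distribution
df = k - 1 = 4
χ² = Σ(O - E)²/E
   = (48 - 37.6)²/37.6 + (42 - 48.9)²/48.9 + (4 - 5.3)²/5.3 + (47 - 50.7)²/50.7 + (20 - 18.5)²/18.5
   = 2.877 + 0.974 + 0.319 + 0.270 + 0.122
   = 4.56
p-value = 0.3354

Since p-value > α = 0.05, we fail to reject H₀.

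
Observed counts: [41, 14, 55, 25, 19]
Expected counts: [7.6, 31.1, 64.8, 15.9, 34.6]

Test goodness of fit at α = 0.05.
Chi-square goodness of fit test:
H₀: observed counts match expected distribution
H₁: observed counts differ from expected distribution
df = k - 1 = 4
χ² = Σ(O - E)²/E
   = (41 - 7.6)²/7.6 + (14 - 31.1)²/31.1 + (55 - 64.8)²/64.8 + (25 - 15.9)²/15.9 + (19 - 34.6)²/34.6
   = 146.784 + 9.402 + 1.482 + 5.208 + 7.034
   = 169.91
p-value < 0.0001

Since p-value < α = 0.05, we reject H₀.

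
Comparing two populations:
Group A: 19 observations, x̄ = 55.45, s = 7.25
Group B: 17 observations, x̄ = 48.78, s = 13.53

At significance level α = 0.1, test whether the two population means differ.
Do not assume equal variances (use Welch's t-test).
Welch's two-sample t-test:
H₀: μ₁ = μ₂
H₁: μ₁ ≠ μ₂
s₁²/n₁ = 7.25²/19 = 2.7664,  s₂²/n₂ = 13.53²/17 = 10.7683
SE = √(s₁²/n₁ + s₂²/n₂) = √(2.7664 + 10.7683) = 3.6790
df (Welch-Satterthwaite) = (s₁²/n₁ + s₂²/n₂)² / [(s₁²/n₁)²/(n₁-1) + (s₂²/n₂)²/(n₂-1)] ≈ 23.88
t = (x̄₁ - x̄₂) / SE = (55.45 - 48.78) / 3.6790 = 6.67 / 3.6790 = 1.813
p-value = 0.0824

Since p-value < α = 0.1, we reject H₀.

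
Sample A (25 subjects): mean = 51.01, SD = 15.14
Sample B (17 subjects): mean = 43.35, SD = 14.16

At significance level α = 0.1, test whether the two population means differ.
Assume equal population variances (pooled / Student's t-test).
Student's two-sample t-test (equal variances):
H₀: μ₁ = μ₂
H₁: μ₁ ≠ μ₂
df = n₁ + n₂ - 2 = 40
Pooled variance s_p² = [(n₁-1)s₁² + (n₂-1)s₂²] / (n₁ + n₂ - 2) = [(24)(15.14²) + (16)(14.16²)] / 40 = 217.7340
SE = √(s_p²(1/n₁ + 1/n₂)) = √(217.7340 × (1/25 + 1/17)) = 4.6387
t = (x̄₁ - x̄₂) / SE = (51.01 - 43.35) / 4.6387 = 7.66 / 4.6387 = 1.651
p-value = 0.1065

Since p-value > α = 0.1, we fail to reject H₀.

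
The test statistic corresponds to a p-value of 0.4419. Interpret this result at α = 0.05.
Since p = 0.4419 > α = 0.05, fail to reject H₀.
There is insufficient evidence to reject the null hypothesis; the result is not statistically significant at the 0.05 level.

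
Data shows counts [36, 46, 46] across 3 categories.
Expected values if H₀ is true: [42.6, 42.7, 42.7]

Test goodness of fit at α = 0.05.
Chi-square goodness of fit test:
H₀: observed counts match expected distribution
H₁: observed counts differ from expected distribution
df = k - 1 = 2
χ² = Σ(O - E)²/E
   = (36 - 42.6)²/42.6 + (46 - 42.7)²/42.7 + (46 - 42.7)²/42.7
   = 1.023 + 0.255 + 0.255
   = 1.53
p-value = 0.4647

Since p-value > α = 0.05, we fail to reject H₀.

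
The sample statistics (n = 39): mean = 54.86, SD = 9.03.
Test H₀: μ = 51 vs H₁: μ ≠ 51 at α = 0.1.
One-sample t-test:
H₀: μ = 51
H₁: μ ≠ 51
df = n - 1 = 38
t = (x̄ - μ₀) / (s/√n) = (54.86 - 51) / (9.03/√39) = 2.670
p-value = 0.0111

Since p-value < α = 0.1, we reject H₀.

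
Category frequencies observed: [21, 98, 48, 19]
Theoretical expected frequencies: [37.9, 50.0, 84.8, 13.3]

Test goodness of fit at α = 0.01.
Chi-square goodness of fit test:
H₀: observed counts match expected distribution
H₁: observed counts differ from expected distribution
df = k - 1 = 3
χ² = Σ(O - E)²/E
   = (21 - 37.9)²/37.9 + (98 - 50.0)²/50.0 + (48 - 84.8)²/84.8 + (19 - 13.3)²/13.3
   = 7.536 + 46.080 + 15.970 + 2.443
   = 72.03
p-value < 0.0001

Since p-value < α = 0.01, we reject H₀.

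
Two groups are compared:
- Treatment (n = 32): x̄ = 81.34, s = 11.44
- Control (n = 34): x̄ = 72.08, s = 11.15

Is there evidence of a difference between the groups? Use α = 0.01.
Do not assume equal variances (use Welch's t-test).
Welch's two-sample t-test:
H₀: μ₁ = μ₂
H₁: μ₁ ≠ μ₂
s₁²/n₁ = 11.44²/32 = 4.0898,  s₂²/n₂ = 11.15²/34 = 3.6565
SE = √(s₁²/n₁ + s₂²/n₂) = √(4.0898 + 3.6565) = 2.7832
df (Welch-Satterthwaite) = (s₁²/n₁ + s₂²/n₂)² / [(s₁²/n₁)²/(n₁-1) + (s₂²/n₂)²/(n₂-1)] ≈ 63.52
t = (x̄₁ - x̄₂) / SE = (81.34 - 72.08) / 2.7832 = 9.26 / 2.7832 = 3.327
p-value = 0.0015

Since p-value < α = 0.01, we reject H₀.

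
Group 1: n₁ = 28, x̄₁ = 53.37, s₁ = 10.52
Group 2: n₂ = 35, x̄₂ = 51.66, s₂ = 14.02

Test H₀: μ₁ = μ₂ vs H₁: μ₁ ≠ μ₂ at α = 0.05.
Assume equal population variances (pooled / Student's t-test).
Student's two-sample t-test (equal variances):
H₀: μ₁ = μ₂
H₁: μ₁ ≠ μ₂
df = n₁ + n₂ - 2 = 61
Pooled variance s_p² = [(n₁-1)s₁² + (n₂-1)s₂²] / (n₁ + n₂ - 2) = [(27)(10.52²) + (34)(14.02²)] / 61 = 158.5435
SE = √(s_p²(1/n₁ + 1/n₂)) = √(158.5435 × (1/28 + 1/35)) = 3.1925
t = (x̄₁ - x̄₂) / SE = (53.37 - 51.66) / 3.1925 = 1.71 / 3.1925 = 0.536
p-value = 0.5942

Since p-value > α = 0.05, we fail to reject H₀.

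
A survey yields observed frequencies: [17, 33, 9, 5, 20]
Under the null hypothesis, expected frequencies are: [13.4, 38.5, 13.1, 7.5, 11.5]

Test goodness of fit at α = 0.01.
Chi-square goodness of fit test:
H₀: observed counts match expected distribution
H₁: observed counts differ from expected distribution
df = k - 1 = 4
χ² = Σ(O - E)²/E
   = (17 - 13.4)²/13.4 + (33 - 38.5)²/38.5 + (9 - 13.1)²/13.1 + (5 - 7.5)²/7.5 + (20 - 11.5)²/11.5
   = 0.967 + 0.786 + 1.283 + 0.833 + 6.283
   = 10.15
p-value = 0.0379

Since p-value > α = 0.01, we fail to reject H₀.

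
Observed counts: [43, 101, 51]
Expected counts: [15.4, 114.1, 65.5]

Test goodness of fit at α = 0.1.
Chi-square goodness of fit test:
H₀: observed counts match expected distribution
H₁: observed counts differ from expected distribution
df = k - 1 = 2
χ² = Σ(O - E)²/E
   = (43 - 15.4)²/15.4 + (101 - 114.1)²/114.1 + (51 - 65.5)²/65.5
   = 49.465 + 1.504 + 3.210
   = 54.18
p-value < 0.0001

Since p-value < α = 0.1, we reject H₀.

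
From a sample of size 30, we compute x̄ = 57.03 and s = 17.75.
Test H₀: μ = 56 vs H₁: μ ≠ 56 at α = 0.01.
One-sample t-test:
H₀: μ = 56
H₁: μ ≠ 56
df = n - 1 = 29
t = (x̄ - μ₀) / (s/√n) = (57.03 - 56) / (17.75/√30) = 0.318
p-value = 0.7529

Since p-value > α = 0.01, we fail to reject H₀.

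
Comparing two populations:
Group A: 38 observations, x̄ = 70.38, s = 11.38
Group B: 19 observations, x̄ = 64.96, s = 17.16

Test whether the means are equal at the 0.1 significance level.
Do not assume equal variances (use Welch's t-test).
Welch's two-sample t-test:
H₀: μ₁ = μ₂
H₁: μ₁ ≠ μ₂
s₁²/n₁ = 11.38²/38 = 3.4080,  s₂²/n₂ = 17.16²/19 = 15.4982
SE = √(s₁²/n₁ + s₂²/n₂) = √(3.4080 + 15.4982) = 4.3481
df (Welch-Satterthwaite) = (s₁²/n₁ + s₂²/n₂)² / [(s₁²/n₁)²/(n₁-1) + (s₂²/n₂)²/(n₂-1)] ≈ 26.17
t = (x̄₁ - x̄₂) / SE = (70.38 - 64.96) / 4.3481 = 5.42 / 4.3481 = 1.247
p-value = 0.2236

Since p-value > α = 0.1, we fail to reject H₀.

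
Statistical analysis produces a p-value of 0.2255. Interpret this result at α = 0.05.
Since p = 0.2255 > α = 0.05, fail to reject H₀.
There is insufficient evidence to reject the null hypothesis; the result is not statistically significant at the 0.05 level.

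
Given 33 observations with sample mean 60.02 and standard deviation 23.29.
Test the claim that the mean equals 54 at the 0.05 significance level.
One-sample t-test:
H₀: μ = 54
H₁: μ ≠ 54
df = n - 1 = 32
t = (x̄ - μ₀) / (s/√n) = (60.02 - 54) / (23.29/√33) = 1.485
p-value = 0.1474

Since p-value > α = 0.05, we fail to reject H₀.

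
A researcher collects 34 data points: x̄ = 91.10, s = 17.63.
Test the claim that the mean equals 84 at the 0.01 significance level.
One-sample t-test:
H₀: μ = 84
H₁: μ ≠ 84
df = n - 1 = 33
t = (x̄ - μ₀) / (s/√n) = (91.10 - 84) / (17.63/√34) = 2.348
p-value = 0.0250

Since p-value > α = 0.01, we fail to reject H₀.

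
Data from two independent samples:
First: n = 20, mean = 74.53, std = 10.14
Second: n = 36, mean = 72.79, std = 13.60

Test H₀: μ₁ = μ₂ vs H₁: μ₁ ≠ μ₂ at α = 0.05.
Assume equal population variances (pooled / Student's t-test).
Student's two-sample t-test (equal variances):
H₀: μ₁ = μ₂
H₁: μ₁ ≠ μ₂
df = n₁ + n₂ - 2 = 54
Pooled variance s_p² = [(n₁-1)s₁² + (n₂-1)s₂²] / (n₁ + n₂ - 2) = [(19)(10.14²) + (35)(13.60²)] / 54 = 156.0587
SE = √(s_p²(1/n₁ + 1/n₂)) = √(156.0587 × (1/20 + 1/36)) = 3.4839
t = (x̄₁ - x̄₂) / SE = (74.53 - 72.79) / 3.4839 = 1.74 / 3.4839 = 0.499
p-value = 0.6195

Since p-value > α = 0.05, we fail to reject H₀.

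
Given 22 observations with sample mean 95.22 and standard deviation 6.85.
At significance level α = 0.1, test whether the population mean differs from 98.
One-sample t-test:
H₀: μ = 98
H₁: μ ≠ 98
df = n - 1 = 21
t = (x̄ - μ₀) / (s/√n) = (95.22 - 98) / (6.85/√22) = -1.904
p-value = 0.0708

Since p-value < α = 0.1, we reject H₀.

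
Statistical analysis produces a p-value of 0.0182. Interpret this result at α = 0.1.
Since p = 0.0182 < α = 0.1, reject H₀.
There is sufficient evidence to reject the null hypothesis; the result is statistically significant at the 0.1 level.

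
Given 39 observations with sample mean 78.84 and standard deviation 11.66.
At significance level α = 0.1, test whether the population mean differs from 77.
One-sample t-test:
H₀: μ = 77
H₁: μ ≠ 77
df = n - 1 = 38
t = (x̄ - μ₀) / (s/√n) = (78.84 - 77) / (11.66/√39) = 0.985
p-value = 0.3306

Since p-value > α = 0.1, we fail to reject H₀.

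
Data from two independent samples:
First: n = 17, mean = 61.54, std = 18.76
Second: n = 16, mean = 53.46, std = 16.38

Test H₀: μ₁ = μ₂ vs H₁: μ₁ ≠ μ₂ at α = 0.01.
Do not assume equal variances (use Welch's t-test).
Welch's two-sample t-test:
H₀: μ₁ = μ₂
H₁: μ₁ ≠ μ₂
s₁²/n₁ = 18.76²/17 = 20.7022,  s₂²/n₂ = 16.38²/16 = 16.7690
SE = √(s₁²/n₁ + s₂²/n₂) = √(20.7022 + 16.7690) = 6.1214
df (Welch-Satterthwaite) = (s₁²/n₁ + s₂²/n₂)² / [(s₁²/n₁)²/(n₁-1) + (s₂²/n₂)²/(n₂-1)] ≈ 30.84
t = (x̄₁ - x̄₂) / SE = (61.54 - 53.46) / 6.1214 = 8.08 / 6.1214 = 1.320
p-value = 0.1966

Since p-value > α = 0.01, we fail to reject H₀.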